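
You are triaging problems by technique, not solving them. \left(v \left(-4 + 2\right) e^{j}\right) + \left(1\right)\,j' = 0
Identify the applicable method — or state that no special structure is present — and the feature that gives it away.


Method: separation of variables — all dependence on the two variables factors apart, the defining separable shape.


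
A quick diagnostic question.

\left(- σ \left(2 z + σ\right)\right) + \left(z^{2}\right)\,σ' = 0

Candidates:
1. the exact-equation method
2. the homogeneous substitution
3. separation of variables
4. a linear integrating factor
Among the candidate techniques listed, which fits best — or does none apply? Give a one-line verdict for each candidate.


Technique: the homogeneous substitution — the slope is degree-zero homogeneous: the ratio substitution v = σ/z collapses it. Rearranged, this also fits the Bernoulli template directly; the homogeneous substitution reads the structure without the rearrangement.
- the exact-equation method: exactness fails on the nose — the mixed partials do not match.
- the homogeneous substitution: applies; the problem has the shape this method handles.
- separation of variables — the two dependences do not factor apart.
- a linear integrating factor — the unknown enters nonlinearly (through a power, a denominator, or a transcendental function), which the linear integrating-factor recipe cannot absorb as-is — any repair would come from a preliminary substitution, not the factor.


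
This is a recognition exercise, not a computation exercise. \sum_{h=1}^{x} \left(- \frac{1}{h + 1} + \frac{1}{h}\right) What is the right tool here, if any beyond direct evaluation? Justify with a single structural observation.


Verdict: telescoping — spot the paired structure — each term adds \frac{1}{h} and subtracts its successor value, which the next term restores: the definition of a telescoping chain.


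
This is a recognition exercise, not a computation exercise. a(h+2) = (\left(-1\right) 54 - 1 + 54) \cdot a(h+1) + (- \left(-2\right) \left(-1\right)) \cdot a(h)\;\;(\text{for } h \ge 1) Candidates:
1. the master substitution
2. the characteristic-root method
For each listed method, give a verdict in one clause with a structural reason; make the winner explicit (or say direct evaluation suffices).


Technique: the characteristic-root method — constant coefficients and linearity mean the ansatz r^h reduces it to solving the characteristic polynomial.
- the master substitution — there is no divide-the-index recursive argument.
- the characteristic-root method: yes, a natural case for it.


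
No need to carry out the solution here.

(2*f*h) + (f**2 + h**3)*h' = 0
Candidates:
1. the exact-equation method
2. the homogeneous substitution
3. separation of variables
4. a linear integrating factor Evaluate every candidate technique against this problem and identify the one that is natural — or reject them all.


Best approach: the exact-equation method — take the mixed partials of 2*f*h and f**2 + h**3: they are equal, which certifies an exact differential.
- the exact-equation method — a fit — the right tool for this form.
- the homogeneous substitution: rescaling both variables together changes the slope, so no ratio substitution collapses it.
- separation of variables: no algebra isolates the independent variable on one side and the unknown on the other.
- a linear integrating factor — a nonlinear term in the unknown puts this outside the integrating-factor template.


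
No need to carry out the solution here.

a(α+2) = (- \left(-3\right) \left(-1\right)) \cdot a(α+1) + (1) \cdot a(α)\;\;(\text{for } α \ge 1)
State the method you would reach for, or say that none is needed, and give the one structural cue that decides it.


Method: the characteristic-root method — because shifting α leaves the equation's coefficients unchanged, exponential trials reduce it to algebra.


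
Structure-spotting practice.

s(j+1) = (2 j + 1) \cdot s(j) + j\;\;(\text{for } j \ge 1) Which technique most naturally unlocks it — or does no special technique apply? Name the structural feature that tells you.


Verdict: a summation factor — because the multiplier 2 j + 1 is index-dependent, divide through by its running product and sum the resulting differences.


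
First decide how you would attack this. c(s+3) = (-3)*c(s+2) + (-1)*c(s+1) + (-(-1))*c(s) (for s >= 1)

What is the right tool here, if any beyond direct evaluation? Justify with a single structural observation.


Method: the characteristic-root method — this is the constant-coefficient homogeneous case — the whole solution in s reduces to a polynomial's roots.


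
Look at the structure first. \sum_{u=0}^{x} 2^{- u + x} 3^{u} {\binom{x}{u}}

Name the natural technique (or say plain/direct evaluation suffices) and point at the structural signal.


Verdict: the binomial theorem — the binomial coefficients weight matched powers of 3 and 2, which is exactly the expansion of a binomial power.


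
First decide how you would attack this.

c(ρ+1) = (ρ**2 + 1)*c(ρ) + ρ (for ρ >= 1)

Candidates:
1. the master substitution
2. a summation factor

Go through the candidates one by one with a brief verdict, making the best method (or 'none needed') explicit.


Method: a summation factor — normalize by the running product of ρ**2 + 1: the left side becomes a difference, and differences sum.
- the master substitution — this is shift-type recursion, outside the divide-and-conquer template.
- a summation factor — applicable, and directly so.


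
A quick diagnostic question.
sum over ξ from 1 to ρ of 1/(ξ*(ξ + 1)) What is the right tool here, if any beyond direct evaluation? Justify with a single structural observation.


Method: telescoping — rewrite 1/(ξ*(ξ + 1)) as simple fractions and successive terms eat each other — only the edges survive.


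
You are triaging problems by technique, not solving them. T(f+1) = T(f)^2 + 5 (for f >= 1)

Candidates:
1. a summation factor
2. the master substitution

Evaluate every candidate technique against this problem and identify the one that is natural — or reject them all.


Method: no special technique — once the recursion is nonlinear, characteristic roots, master substitutions, and summation factors are all off the table.
- a summation factor: no summation factor applies — the rule is not linear in the sequence values.
- the master substitution — no fixed divisor shrinks the index between calls.


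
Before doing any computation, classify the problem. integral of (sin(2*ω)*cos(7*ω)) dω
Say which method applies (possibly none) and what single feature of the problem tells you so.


Best approach: a trigonometric identity — the product sin(2*ω)*cos(7*ω) converts to a sum of single-frequency sinusoids via the product-to-sum identity.


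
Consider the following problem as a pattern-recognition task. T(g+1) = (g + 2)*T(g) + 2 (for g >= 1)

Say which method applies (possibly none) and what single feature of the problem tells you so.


Diagnosis: a summation factor — first-order, linear, moving coefficient g + 2: the discrete analogue of an integrating factor handles it.


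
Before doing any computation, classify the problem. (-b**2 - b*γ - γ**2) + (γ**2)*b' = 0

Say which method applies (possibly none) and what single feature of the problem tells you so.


Technique: the homogeneous substitution — the slope's numerator and denominator have matching total degree, so it depends only on b/γ and the ratio substitution collapses it.


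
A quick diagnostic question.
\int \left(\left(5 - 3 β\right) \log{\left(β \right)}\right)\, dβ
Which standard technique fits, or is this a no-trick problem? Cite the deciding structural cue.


Technique: integration by parts — a polynomial next to \log{\left(β \right)}: integrate the polynomial, differentiate the log, and the integral simplifies in one pass.


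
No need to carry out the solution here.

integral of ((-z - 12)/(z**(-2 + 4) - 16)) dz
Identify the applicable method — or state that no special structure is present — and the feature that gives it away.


Best approach: partial fractions — the denominator (z**(-2 + 4) - 16) factors, so the quotient decomposes into elementary partial fractions term by term.


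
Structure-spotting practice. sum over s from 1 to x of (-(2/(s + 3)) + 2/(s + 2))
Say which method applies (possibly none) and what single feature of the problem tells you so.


Method: telescoping — the piece each term subtracts is 2/(s + 2) advanced by one index, and it reappears with a plus sign leading the following term — the sum collapses to its boundary terms.


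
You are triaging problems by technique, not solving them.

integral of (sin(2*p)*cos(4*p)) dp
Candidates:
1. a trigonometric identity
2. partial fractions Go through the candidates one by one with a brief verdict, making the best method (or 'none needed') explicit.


Verdict: a trigonometric identity — distinct frequencies under one product (sin(2*p)*cos(4*p)): the product-to-sum identity is the systematic route to an integrable form.
- a trigonometric identity — a fit — the right tool for this form.
- partial fractions — there is no rational-function structure to decompose.


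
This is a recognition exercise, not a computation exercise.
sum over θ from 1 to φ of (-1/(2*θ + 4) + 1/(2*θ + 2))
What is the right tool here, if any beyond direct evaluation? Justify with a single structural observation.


Verdict: telescoping — consecutive terms evaluate one function at adjacent indices (1/(2*θ + 2) is its current value): one term's tail is the next term's head, so the chain collapses.


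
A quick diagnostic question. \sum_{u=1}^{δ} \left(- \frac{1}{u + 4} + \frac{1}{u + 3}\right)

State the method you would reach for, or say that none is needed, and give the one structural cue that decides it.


Diagnosis: telescoping — each term adds \frac{1}{u + 3} and subtracts the same expression advanced one index; that subtracted piece cancels against the next term's added copy — only the boundary terms survive.


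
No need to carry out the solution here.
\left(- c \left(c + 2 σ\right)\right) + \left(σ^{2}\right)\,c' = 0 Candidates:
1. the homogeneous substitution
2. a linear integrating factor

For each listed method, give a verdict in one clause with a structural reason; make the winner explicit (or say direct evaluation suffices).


Best approach: the homogeneous substitution — the slope's numerator and denominator have matching total degree, so it depends only on c/σ and the ratio substitution collapses it. A Bernoulli rewrite works here as the equation stands — the homogeneous substitution is the more immediate reading.
- the homogeneous substitution: applies; the problem has the shape this method handles.
- a linear integrating factor: the unknown enters nonlinearly (through a power, a denominator, or a transcendental function), which the linear integrating-factor recipe cannot absorb as-is — any repair would come from a preliminary substitution, not the factor.


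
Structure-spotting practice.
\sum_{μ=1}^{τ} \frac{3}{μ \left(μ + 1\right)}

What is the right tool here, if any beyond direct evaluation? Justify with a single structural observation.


Verdict: telescoping — split \frac{3}{μ \left(μ + 1\right)} by partial fractions and the pieces are one function at shifted arguments — interior terms cancel.


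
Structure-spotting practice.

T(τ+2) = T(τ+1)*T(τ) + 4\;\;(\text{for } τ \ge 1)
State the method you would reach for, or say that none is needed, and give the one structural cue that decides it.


Technique: no special technique — the recurrence is nonlinear in the sequence terms; no linear-recurrence method fits it as written — one iterates or studies it directly.


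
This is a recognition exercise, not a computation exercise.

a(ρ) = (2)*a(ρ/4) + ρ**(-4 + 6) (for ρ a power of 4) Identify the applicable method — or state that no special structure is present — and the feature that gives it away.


Method: the master substitution — treat m = log base 4 of ρ as the new clock: one recursion step advances m by one while ρ scales by 4.


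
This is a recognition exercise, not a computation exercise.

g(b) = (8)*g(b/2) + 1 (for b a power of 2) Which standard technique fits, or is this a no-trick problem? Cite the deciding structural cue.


Diagnosis: the master substitution — the argument b/2 divides the index by 2; the standard b = 2^m substitution converts it to a constant-shift recurrence.


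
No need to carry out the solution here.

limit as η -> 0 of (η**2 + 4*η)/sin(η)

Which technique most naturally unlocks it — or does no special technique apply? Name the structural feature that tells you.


Method: l'Hôpital's rule (0/0) — substituting 0 gives 0 over 0; differentiate top and bottom once and re-evaluate. A first-order expansion at the point is an equally standard path; the rule packages it.


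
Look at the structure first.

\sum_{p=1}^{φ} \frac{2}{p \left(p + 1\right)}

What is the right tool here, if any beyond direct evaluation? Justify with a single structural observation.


Diagnosis: telescoping — split \frac{2}{p \left(p + 1\right)} by partial fractions and the pieces are one function at shifted arguments — interior terms cancel.


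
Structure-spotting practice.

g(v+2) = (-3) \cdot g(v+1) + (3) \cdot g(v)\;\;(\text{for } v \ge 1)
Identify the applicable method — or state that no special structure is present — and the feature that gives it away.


Verdict: the characteristic-root method — constant coefficients and linearity mean the ansatz r^v reduces it to solving the characteristic polynomial.


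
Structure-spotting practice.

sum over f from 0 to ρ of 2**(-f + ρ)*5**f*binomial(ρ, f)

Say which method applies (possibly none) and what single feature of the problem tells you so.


Best approach: the binomial theorem — binomial coefficients against complementary powers of 5 and 2: recognize the binomial expansion and resum.


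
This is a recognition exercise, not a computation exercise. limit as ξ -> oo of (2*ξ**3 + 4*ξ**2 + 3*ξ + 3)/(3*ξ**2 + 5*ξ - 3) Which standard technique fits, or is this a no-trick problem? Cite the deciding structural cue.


Verdict: dominant-term comparison — divide through by the highest power of ξ; every lower-order term dies and the dominant terms decide the limit. Differentiating the expression as a single quotient would eventually settle it as well; matching dominant growth settles it immediately.


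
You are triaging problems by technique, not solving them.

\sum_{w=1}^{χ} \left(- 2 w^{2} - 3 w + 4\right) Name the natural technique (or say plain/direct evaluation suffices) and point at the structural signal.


Diagnosis: no special technique — constant-multiple powers of w with no cancellation partners and no common ratio — use the standard power-sum formulas.


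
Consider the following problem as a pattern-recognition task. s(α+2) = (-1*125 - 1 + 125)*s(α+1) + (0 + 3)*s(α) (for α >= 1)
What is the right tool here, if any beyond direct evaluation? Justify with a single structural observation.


Method: the characteristic-root method — the recurrence is linear and homogeneous with constant coefficients, so the ansatz r^α turns it into a polynomial equation for r.


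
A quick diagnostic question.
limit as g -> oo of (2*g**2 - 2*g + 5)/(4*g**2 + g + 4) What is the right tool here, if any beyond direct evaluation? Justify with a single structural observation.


Method: dominant-term comparison — as g grows, only the highest-degree terms matter — compare leading terms and read the limit off. Viewed as a single quotient this is an ∞/∞ form — an at-infinity application of l'Hôpital's rule would also resolve it; comparing leading growth reads the answer without differentiating.


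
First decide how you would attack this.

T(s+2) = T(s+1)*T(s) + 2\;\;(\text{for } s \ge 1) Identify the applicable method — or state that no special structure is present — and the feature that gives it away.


Verdict: no special technique — the recurrence is nonlinear in the sequence terms; no linear-recurrence method fits it as written — one iterates or studies it directly.


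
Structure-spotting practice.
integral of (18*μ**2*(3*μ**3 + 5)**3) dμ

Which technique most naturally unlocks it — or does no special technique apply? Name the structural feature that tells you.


Verdict: u-substitution — differentiating the inner expression 3*μ**3 + 5 produces the factor 18*μ**2 up to a constant multiple, so substituting u = 3*μ**3 + 5 reduces everything to a one-variable integral in u. Expanding everything out would also get there; the substitution is the systematic route.


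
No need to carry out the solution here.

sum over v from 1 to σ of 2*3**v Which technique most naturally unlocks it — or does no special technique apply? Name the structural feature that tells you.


Technique: the geometric series formula — term-over-term division gives 3 every time — index-free ratio, geometric sum formula applies.


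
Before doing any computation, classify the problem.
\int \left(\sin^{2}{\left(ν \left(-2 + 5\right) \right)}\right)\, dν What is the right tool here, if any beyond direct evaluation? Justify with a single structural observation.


Diagnosis: a trigonometric identity — \sin^{2}{\left(ν \left(-2 + 5\right) \right)} calls for power reduction: rewrite via double angles before any antiderivative is attempted.


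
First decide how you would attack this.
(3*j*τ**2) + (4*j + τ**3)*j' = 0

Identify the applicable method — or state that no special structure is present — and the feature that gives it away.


Best approach: the exact-equation method — this form is already the differential of something: the matching mixed partials of 3*j*τ**2 and 4*j + τ**3 prove it.


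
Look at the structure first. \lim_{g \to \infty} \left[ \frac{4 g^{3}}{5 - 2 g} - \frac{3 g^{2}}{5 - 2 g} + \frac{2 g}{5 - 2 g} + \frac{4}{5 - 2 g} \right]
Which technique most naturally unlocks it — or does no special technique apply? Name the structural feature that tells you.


Best approach: dominant-term comparison — as g grows, only the highest-degree terms matter — compare leading terms and read the limit off. As a single quotient, the ∞/∞ shape would yield to repeated differentiation as well — the growth comparison gets there in one look.


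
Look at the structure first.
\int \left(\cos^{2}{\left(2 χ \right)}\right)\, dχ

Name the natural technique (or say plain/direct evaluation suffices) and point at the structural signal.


Verdict: a trigonometric identity — \cos^{2}{\left(2 χ \right)} calls for power reduction: rewrite via double angles before any antiderivative is attempted.


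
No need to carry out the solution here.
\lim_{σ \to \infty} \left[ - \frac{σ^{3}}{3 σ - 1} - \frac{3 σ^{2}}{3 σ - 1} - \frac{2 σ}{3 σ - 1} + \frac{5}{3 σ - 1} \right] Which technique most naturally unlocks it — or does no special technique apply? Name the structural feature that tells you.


Method: dominant-term comparison — divide through by the highest power of σ; every lower-order term dies and the dominant terms decide the limit. l'Hôpital's at-infinity variant applies to the expression viewed as a single quotient; the leading-term comparison is the direct route.


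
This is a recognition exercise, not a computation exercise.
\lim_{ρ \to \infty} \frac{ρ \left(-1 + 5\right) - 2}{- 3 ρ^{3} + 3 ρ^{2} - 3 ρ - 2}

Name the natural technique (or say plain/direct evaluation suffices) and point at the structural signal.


Diagnosis: dominant-term comparison — growth-rate triage: the leading powers of ρ decide the limit, everything else is noise. Viewed as a single quotient this is an ∞/∞ form — an at-infinity application of l'Hôpital's rule would also resolve it; comparing leading growth reads the answer without differentiating.


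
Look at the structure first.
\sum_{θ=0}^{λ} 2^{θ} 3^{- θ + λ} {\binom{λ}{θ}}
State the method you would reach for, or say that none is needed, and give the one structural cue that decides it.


Best approach: the binomial theorem — terms weighting {\binom{λ}{θ}} against matched powers of 2 and 3 reassemble into (2 + 3)^λ by the binomial theorem.


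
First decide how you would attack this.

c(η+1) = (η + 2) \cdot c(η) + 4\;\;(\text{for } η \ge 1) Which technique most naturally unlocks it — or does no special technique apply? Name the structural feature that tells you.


Verdict: a summation factor — first-order, linear, moving coefficient η + 2: the discrete analogue of an integrating factor handles it.


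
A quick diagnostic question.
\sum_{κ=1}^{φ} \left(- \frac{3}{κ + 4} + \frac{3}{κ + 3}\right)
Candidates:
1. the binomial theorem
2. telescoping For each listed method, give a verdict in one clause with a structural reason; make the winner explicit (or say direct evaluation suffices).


Best approach: telescoping — write out three consecutive terms and watch the interior cancel: the advanced copy one term subtracts reappears as the very next term's leading piece, pair after pair.
- the binomial theorem — the terms lack the binomial-coefficient-weighted complementary-power pattern of an expansion.
- telescoping: applies; the problem has the shape this method handles.


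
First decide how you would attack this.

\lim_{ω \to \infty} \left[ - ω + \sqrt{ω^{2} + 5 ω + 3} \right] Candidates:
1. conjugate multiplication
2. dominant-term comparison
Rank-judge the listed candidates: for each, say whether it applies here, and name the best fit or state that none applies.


Best approach: conjugate multiplication — this difference gives up after one conjugate multiplication — the radical structure cancels against its conjugate.
- conjugate multiplication — applies; the problem has the shape this method handles.
- dominant-term comparison — this limit is not decided by comparing polynomial growth at infinity.


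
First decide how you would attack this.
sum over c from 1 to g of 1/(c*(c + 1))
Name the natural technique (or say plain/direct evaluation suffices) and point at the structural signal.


Verdict: telescoping — 1/(c*(c + 1)) hides a difference of shifted reciprocals — decompose it and the middle of the sum vanishes.


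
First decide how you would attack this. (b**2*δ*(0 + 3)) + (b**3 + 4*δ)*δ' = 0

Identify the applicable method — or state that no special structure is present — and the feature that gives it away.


Technique: the exact-equation method — equality of cross partials is the green light — assemble the potential function term by term.


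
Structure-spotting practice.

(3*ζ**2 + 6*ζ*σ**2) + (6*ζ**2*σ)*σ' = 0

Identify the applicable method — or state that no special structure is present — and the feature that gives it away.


Method: the exact-equation method — 3*ζ**2 + 6*ζ*σ**2 and 6*ζ**2*σ pass the exactness check on the nose, so no integrating factor in ζ or σ is needed at all.


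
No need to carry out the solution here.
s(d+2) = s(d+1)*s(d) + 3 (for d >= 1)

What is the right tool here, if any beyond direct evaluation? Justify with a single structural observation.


Diagnosis: no special technique — nonlinear feedback in the recursion rules out every root- or factor-based technique.


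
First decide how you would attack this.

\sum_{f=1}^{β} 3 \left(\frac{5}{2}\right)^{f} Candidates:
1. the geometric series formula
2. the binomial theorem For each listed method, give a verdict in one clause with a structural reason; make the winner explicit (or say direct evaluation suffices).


Best approach: the geometric series formula — the ratio of consecutive terms is the constant \frac{5}{2}, independent of the index — a geometric sum.
- the geometric series formula — applicable, and directly so.
- the binomial theorem: the terms lack the binomial-coefficient-weighted complementary-power pattern of an expansion.


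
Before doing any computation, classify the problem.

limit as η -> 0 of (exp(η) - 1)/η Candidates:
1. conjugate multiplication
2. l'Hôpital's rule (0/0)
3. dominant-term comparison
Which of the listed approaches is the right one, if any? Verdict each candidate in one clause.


Diagnosis: l'Hôpital's rule (0/0) — numerator and denominator both vanish at 0 — a genuine 0/0 form, which is exactly when l'Hôpital applies. Known elementary limits would finish this too — the rule just bypasses the case analysis.
- conjugate multiplication: no divergent radical difference is present for a conjugate pair to cancel.
- l'Hôpital's rule (0/0): applies; the problem has the shape this method handles.
- dominant-term comparison: this limit is not decided by comparing polynomial growth at infinity.


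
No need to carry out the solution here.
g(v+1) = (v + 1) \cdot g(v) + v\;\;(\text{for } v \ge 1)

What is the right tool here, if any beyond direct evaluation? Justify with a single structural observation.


Method: a summation factor — an index-dependent multiplier v + 1 rules out characteristic roots; a summation factor converts it to a pure difference.


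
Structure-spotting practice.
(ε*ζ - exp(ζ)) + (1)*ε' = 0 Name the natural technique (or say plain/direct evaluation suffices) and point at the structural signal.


Diagnosis: a linear integrating factor — ε enters only linearly with coefficient ζ; multiply by exp of the integral of ζ and the left side becomes one derivative.


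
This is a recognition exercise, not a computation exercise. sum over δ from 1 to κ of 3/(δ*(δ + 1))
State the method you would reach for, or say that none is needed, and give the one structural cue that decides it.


Best approach: telescoping — the denominator's roots in 3/(δ*(δ + 1)) sit an integer apart: decomposition produces a self-cancelling chain.


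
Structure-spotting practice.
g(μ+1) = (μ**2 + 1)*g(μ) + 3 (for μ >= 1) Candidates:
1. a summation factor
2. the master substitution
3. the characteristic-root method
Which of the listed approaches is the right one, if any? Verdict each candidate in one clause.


Method: a summation factor — because the multiplier μ**2 + 1 is index-dependent, divide through by its running product and sum the resulting differences.
- a summation factor: yes, a natural case for it.
- the master substitution: there is no divide-the-index recursive argument.
- the characteristic-root method: the coefficients vary with the index, breaking the constant-coefficient structure the method needs.


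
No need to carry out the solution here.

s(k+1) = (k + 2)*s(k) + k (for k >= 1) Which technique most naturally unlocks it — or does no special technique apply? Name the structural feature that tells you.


Best approach: a summation factor — first-order linear but the coefficient k + 2 moves with the index — divide by the cumulative product and telescope.


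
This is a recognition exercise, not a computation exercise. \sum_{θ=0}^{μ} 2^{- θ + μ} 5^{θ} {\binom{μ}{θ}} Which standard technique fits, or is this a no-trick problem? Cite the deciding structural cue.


Verdict: the binomial theorem — the binomial coefficients weight matched powers of 5 and 2, which is exactly the expansion of a binomial power.


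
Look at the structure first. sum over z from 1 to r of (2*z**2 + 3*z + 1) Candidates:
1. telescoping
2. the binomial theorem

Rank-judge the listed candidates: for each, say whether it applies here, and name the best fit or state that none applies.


Technique: no special technique — this is bookkeeping, not technique: standard formulas for sums of constant-multiple powers of z apply termwise.
- telescoping — the terms as presented offer no neighboring cancellation — a telescoping rewrite may exist, but the displayed structure does not hand one over.
- the binomial theorem — there is no pair of bases whose matched powers would reassemble into a single binomial power.


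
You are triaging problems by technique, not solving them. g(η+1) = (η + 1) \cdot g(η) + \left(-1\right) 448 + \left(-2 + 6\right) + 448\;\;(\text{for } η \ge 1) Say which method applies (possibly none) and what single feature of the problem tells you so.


Best approach: a summation factor — an index-dependent multiplier η + 1 rules out characteristic roots; a summation factor converts it to a pure difference.


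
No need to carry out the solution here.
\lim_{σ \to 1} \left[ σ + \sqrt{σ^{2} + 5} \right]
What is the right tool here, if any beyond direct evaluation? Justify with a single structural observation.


Diagnosis: no special technique — the function is continuous at 1; evaluation is itself the limit, no machinery required.


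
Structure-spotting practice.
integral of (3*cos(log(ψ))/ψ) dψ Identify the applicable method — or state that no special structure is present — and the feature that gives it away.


Technique: u-substitution — structure check: outer function, inner expression log(ψ), inner derivative as a factor — the classic u = log(ψ) pattern.


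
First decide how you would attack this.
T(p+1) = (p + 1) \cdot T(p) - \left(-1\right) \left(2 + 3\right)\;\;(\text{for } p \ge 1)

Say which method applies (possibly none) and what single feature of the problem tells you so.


Diagnosis: a summation factor — one-term recursion with variable weight p + 1 is solved by product normalization, not by root-finding.


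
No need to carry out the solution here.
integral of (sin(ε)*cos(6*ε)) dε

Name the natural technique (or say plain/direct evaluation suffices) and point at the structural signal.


Best approach: a trigonometric identity — two sinusoids at different rates multiply in sin(ε)*cos(6*ε); the product-to-sum identity uncouples them.


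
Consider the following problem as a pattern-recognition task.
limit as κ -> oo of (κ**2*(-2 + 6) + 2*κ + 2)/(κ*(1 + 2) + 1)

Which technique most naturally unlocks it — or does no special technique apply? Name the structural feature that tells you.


Best approach: dominant-term comparison — as κ grows, only the highest-degree terms matter — compare leading terms and read the limit off. l'Hôpital's at-infinity variant applies to the expression viewed as a single quotient; the leading-term comparison is the direct route.


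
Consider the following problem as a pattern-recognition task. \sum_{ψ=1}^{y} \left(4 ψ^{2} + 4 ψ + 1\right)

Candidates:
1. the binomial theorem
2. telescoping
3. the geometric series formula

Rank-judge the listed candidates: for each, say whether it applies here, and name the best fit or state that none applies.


Verdict: no special technique — recognize the absence of structure: constant-multiple powers of ψ summed plainly, no special method required.
- the binomial theorem: no binomial coefficients pair up with complementary powers here.
- telescoping: neither a shifted-difference shape nor integer-spaced poles are present.
- the geometric series formula — no single multiplier carries one term to the next throughout the sum.


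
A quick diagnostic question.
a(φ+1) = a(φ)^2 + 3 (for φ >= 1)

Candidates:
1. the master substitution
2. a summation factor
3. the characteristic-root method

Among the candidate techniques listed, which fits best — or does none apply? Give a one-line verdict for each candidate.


Diagnosis: no special technique — a nonlinear dependence on earlier terms breaks linearity, and with it every superposition-based closed form.
- the master substitution: with no divided-index recursive call, reindexing by powers of a base buys nothing.
- a summation factor: the recursion is nonlinear — outside the first-order linear family a summation factor addresses.
- the characteristic-root method — nonlinearity rules out exponential-mode superposition from the start.


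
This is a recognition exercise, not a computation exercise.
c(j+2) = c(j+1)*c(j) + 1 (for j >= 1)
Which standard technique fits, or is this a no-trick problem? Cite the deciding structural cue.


Technique: no special technique — each new value is a nonlinear function of earlier ones — scaling arguments and superposition both fail.


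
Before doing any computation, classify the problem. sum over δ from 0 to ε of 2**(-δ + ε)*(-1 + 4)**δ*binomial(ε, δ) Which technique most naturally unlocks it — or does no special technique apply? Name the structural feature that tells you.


Method: the binomial theorem — binomial(ε, δ) weighting matched powers of (-1 + 4) and 2 is the expanded form of ((-1 + 4) + 2)^ε — fold it back up.


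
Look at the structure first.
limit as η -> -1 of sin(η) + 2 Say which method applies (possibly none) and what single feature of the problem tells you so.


Technique: no special technique — no zero denominators, no indeterminate clash at -1 — substitute and read off the value.


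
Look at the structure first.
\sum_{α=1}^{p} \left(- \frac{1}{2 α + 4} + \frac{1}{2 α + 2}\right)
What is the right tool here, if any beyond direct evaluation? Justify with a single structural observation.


Verdict: telescoping — the piece each term subtracts is \frac{1}{2 α + 2} advanced by one index, and it reappears with a plus sign leading the following term — the sum collapses to its boundary terms.


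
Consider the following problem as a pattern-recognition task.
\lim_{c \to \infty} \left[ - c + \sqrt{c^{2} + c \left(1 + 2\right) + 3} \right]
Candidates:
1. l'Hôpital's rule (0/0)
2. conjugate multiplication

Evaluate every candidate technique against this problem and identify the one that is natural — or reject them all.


Diagnosis: conjugate multiplication — an infinity-minus-infinity difference with a surviving radical — multiply by the conjugate to cancel the divergence.
- l'Hôpital's rule (0/0) — the expression is a difference driving to ∞ − ∞, not a 0/0 quotient — there is no ratio for the rule to differentiate.
- conjugate multiplication: yes, a natural case for it.


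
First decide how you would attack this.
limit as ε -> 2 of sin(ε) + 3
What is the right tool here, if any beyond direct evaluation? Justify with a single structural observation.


Method: no special technique — no vanishing denominator and no indeterminate clash at the point — evaluation is immediate.


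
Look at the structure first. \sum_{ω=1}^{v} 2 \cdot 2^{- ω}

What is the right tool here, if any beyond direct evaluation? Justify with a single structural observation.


Verdict: the geometric series formula — consecutive terms stand in a fixed index-free ratio — the geometric sum formula closes it.


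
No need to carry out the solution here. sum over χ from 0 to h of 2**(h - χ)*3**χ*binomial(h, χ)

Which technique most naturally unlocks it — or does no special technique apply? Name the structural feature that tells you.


Method: the binomial theorem — binomial coefficients against complementary powers of 3 and 2: recognize the binomial expansion and resum.


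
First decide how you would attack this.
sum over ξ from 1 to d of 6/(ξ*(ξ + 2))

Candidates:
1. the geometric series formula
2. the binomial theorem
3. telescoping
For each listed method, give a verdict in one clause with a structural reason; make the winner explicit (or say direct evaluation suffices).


Diagnosis: telescoping — 6/(ξ*(ξ + 2)) hides a difference of shifted reciprocals — decompose it and the middle of the sum vanishes.
- the geometric series formula: the term-to-term ratio changes with the index, so the geometric formula cannot close it.
- the binomial theorem: there is no sum-raised-to-a-power identity hiding in these terms.
- telescoping — yes — fits the structure here.


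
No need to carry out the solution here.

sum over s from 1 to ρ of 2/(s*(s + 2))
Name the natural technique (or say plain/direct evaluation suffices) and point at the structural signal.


Best approach: telescoping — split 2/(s*(s + 2)) by partial fractions and the pieces are one function at shifted arguments — interior terms cancel.


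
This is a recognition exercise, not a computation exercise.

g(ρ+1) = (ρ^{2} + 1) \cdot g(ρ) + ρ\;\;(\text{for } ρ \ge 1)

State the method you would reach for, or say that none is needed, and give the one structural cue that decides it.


Diagnosis: a summation factor — one-term recursion with variable weight ρ^{2} + 1 is solved by product normalization, not by root-finding.


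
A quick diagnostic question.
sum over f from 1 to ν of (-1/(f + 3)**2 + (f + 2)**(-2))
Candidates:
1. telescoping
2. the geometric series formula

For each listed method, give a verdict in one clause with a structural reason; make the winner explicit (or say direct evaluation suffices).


Diagnosis: telescoping — a difference of consecutive values of one function ((f + 2)**(-2) at one index and the next) — telescoping by construction.
- telescoping: a fit — the right tool for this form.
- the geometric series formula: the ratio of consecutive terms depends on the index.


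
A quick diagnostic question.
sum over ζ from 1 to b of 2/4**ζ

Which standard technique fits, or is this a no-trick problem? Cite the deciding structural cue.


Method: the geometric series formula — consecutive terms stand in a fixed index-free ratio — the geometric sum formula closes it.


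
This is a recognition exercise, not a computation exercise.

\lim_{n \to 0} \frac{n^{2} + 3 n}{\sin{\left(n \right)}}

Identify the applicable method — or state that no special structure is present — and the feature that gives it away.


Best approach: l'Hôpital's rule (0/0) — both numerator and denominator vanish at 0: the genuine 0/0 indeterminate that l'Hôpital exists for. Known elementary limits would finish this too — the rule just bypasses the case analysis.


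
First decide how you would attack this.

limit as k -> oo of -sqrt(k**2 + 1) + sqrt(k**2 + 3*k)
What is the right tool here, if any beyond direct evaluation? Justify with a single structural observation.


Method: conjugate multiplication — the difference sqrt(k**2 + 3*k) - sqrt(k**2 + 1) is an ∞ − ∞ stalemate; its conjugate partner breaks the tie.


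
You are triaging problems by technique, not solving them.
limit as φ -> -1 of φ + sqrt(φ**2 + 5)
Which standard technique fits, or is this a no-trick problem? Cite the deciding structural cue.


Diagnosis: no special technique — the expression is continuous at -1 — substitute and evaluate; no indeterminate form appears.


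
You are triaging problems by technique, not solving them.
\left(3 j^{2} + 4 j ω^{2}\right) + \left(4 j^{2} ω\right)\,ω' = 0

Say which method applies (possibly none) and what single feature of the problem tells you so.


Diagnosis: the exact-equation method — take the mixed partials of 3 j^{2} + 4 j ω^{2} and 4 j^{2} ω: they are equal, which certifies an exact differential.


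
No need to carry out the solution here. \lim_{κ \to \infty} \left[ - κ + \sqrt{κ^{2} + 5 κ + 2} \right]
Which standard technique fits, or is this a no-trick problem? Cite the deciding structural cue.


Diagnosis: conjugate multiplication — turning the difference into a conjugate-rationalized ratio makes the limit readable.


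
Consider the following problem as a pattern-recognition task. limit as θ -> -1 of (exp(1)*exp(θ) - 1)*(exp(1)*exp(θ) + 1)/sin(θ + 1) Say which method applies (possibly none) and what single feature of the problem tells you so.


Method: l'Hôpital's rule (0/0) — both numerator and denominator vanish at -1: the genuine 0/0 indeterminate that l'Hôpital exists for. A local series expansion at the point resolves it as well; the rule is the packaged version of that step.
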